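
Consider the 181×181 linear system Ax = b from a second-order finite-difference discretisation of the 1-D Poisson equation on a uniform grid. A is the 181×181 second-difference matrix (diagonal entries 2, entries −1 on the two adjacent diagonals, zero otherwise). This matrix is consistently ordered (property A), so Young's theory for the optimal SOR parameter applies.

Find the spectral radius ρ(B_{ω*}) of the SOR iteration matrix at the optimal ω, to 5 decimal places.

n=181: λ(B_J) = 1 − λ(A)/2 = cos(kπ/182); k=1 gives ρ_J = 0.99985.
1 − cos²(π/182) = sin²(π/182) ⇒ √(1−ρ_J²) = sin(π/182) = 0.017261.
So ω* = 2/1.017261 = 1.96606 (Young).
Hence ρ(B_{ω*}) = 1.96606 − 1 = 0.96606.

ρ_SOR = 0.96606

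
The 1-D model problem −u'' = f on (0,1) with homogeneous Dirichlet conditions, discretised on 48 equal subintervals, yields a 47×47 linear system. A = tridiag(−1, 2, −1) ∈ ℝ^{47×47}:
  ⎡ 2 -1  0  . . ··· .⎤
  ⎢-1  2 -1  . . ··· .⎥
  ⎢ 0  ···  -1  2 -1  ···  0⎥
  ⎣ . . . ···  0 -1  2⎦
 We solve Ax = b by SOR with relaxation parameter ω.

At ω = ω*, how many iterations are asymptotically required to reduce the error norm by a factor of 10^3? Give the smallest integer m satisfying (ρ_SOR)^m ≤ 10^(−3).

With n=47, ρ(Jacobi) = cos(π/48) = 0.9978589.
√(1−ρ_J²) simplifies to sin(π/48) = 0.0654031.
ω* = 2/(1+0.0654031) = 1.8772237
and ρ(B_{ω*}) = 1.8772237 − 1 = 0.8772237.
3·ln10 = 6.90776; −ln(0.8772237) = 0.130993; m = ⌈6.90776/0.130993⌉ = ⌈52.734⌉ = 53.

m = 53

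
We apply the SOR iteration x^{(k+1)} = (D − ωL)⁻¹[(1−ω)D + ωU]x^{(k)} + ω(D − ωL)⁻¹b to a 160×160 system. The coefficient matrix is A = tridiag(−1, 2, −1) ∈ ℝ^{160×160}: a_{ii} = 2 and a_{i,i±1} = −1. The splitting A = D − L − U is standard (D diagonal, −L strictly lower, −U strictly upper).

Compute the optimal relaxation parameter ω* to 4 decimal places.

spectrum of D⁻¹(L+U) = {cos(kπ/161) : 1≤k≤160}; ρ_J = cos(π/161) = 0.9998.
1 − cos²(π/161) = sin²(π/161) ⇒ √(1−ρ_J²) = sin(π/161) = 0.01951.
Young: ω* = 2/(1+√(1−ρ_J²)) = 2/(1+0.01951) = 2/1.01951 = 1.9617.
and ρ(B_{ω*}) = 1.9617 − 1 = 0.9617.

ω* = 1.9617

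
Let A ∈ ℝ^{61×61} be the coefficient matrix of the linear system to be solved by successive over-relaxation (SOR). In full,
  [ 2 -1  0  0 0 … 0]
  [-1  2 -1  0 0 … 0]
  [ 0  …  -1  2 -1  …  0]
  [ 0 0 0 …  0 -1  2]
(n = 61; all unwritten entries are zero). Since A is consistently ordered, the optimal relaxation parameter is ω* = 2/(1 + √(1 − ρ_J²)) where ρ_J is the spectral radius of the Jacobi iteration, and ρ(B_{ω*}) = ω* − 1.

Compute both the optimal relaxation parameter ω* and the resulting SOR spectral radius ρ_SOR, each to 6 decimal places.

B_J for the 61×61 system has eigenvalues cos(kπ/62); ρ_J = cos(π/62) = 0.998717.
√(1−ρ_J²) = |sin(π/62)| = 0.0506492
Young: ω* = 2/(1+√(1−ρ_J²)) = 2/(1+0.0506492) = 2/1.0506492 = 1.903585.
and ρ(B_{ω*}) = 1.903585 − 1 = 0.903585.

ω* = 1.903585, ρ_SOR = 0.903585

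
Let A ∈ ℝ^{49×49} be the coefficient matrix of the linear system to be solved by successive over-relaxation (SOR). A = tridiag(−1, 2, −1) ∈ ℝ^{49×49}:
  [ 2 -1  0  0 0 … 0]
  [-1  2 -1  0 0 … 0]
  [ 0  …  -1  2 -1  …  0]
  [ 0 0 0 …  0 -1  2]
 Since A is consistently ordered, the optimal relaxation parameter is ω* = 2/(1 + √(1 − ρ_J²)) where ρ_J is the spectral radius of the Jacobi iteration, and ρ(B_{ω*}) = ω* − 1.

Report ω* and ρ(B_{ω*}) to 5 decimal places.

ω* = 1.88184, ρ_SOR = 0.88184

With n=49, ρ(Jacobi) = cos(π/50) = 0.99803.
root = sin(π/50) = 0.062791  (since 1−cos² = sin²).
ω* = 2 / (1 + 0.062791) = 2 / 1.062791 ≈ 1.88184.
ρ(B_{ω*}) = ω*−1 = 0.88184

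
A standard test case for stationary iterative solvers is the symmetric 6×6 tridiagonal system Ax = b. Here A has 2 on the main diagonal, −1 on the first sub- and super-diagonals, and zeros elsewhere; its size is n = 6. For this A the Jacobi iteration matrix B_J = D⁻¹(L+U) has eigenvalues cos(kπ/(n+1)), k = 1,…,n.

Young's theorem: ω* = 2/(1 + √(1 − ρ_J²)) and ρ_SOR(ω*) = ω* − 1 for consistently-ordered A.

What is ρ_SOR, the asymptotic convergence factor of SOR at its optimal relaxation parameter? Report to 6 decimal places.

[ρ_J] n=6: ρ(B_J) = cos(π/(n+1)) = cos(π/7) = 0.900969.
√(1−ρ_J²) simplifies to sin(π/7) = 0.4338837.
Then 2/(1+√(1−ρ_J²)) = 2/(1+0.4338837); ω* = 2/1.4338837 = 1.394813.
ρ_SOR = ω* − 1 = 1.394813 − 1 = 0.394813.

ρ_SOR = 0.394813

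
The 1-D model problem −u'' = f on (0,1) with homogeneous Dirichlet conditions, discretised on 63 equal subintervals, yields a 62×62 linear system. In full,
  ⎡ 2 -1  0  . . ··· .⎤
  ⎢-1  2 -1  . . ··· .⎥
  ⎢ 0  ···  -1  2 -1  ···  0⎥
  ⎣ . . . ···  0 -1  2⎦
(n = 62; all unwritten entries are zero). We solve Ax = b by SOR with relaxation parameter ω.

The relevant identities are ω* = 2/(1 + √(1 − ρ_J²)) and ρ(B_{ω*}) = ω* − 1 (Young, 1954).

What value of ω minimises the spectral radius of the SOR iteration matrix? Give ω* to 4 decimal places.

ω* = 1.9050

spectrum of D⁻¹(L+U) = {cos(kπ/63) : 1≤k≤62}; ρ_J = cos(π/63) = 0.9988.
root = sin(π/63) = 0.04985  (since 1−cos² = sin²).
ω* = 2 / (1 + 0.04985) = 2 / 1.04985 ≈ 1.9050.
ρ_SOR = ω* − 1 ≈ 0.9050.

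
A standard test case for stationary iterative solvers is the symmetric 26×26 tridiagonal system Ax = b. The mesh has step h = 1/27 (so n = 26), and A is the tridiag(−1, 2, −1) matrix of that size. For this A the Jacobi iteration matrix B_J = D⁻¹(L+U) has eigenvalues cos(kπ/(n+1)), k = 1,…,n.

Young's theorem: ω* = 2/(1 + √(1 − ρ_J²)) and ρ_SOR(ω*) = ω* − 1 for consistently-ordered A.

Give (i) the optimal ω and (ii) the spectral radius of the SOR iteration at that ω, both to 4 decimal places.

ω* = 1.7920, ρ_SOR = 0.7920

[ρ_J] n=26: ρ(B_J) = cos(π/(n+1)) = cos(π/27) = 0.9932.
root = sin(π/27) = 0.11609  (since 1−cos² = sin²).
ω* = 2/(1 + 0.11609) = 2/1.11609 = 1.7920.
Hence ρ(B_{ω*}) = 1.7920 − 1 = 0.7920.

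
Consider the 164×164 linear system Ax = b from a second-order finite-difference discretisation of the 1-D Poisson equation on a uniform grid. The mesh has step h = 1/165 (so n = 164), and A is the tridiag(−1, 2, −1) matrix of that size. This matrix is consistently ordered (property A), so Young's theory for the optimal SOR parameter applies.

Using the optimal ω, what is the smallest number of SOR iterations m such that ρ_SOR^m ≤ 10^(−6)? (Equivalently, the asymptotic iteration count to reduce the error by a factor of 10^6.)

m = 363

ρ_J = max_k |cos(kπ/165)| = cos(π/165) = 0.9998187
√(1−ρ_J²) simplifies to sin(π/165) = 0.0190388.
So ω* = 2/1.0190388 = 1.9626338 (Young).
ρ_SOR = ω* − 1 ≈ 0.9626338.
Need (0.9626338)^m ≤ 10^(−6): m ≥ 6·ln10/|ln 0.9626338| = 13.8155/0.0380822 = 362.781 ⇒ m = 363.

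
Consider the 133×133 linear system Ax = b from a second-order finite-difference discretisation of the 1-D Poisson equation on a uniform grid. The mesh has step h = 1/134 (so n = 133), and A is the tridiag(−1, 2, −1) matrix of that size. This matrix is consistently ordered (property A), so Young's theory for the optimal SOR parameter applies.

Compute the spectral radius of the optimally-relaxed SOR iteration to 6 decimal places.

ρ_SOR = 0.954189

With n=133, ρ(Jacobi) = cos(π/134) = 0.999725.
root = sin(π/134) = 0.0234426  (since 1−cos² = sin²).
Then 2/(1+√(1−ρ_J²)) = 2/(1+0.0234426); ω* = 2/1.0234426 = 1.954189.
[ρ_SOR] ω* − 1 = 0.954189.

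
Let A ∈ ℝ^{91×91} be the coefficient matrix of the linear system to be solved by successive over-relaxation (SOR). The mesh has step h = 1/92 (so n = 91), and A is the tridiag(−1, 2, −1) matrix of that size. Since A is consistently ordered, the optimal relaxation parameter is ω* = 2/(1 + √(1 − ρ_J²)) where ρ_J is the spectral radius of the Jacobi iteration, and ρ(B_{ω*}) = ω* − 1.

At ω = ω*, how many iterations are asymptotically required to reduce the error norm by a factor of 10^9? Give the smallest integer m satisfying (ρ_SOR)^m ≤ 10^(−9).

m = 304

With n=91, ρ(Jacobi) = cos(π/92) = 0.9994170.
√(1−ρ_J²) simplifies to sin(π/92) = 0.0341411.
Then 2/(1+√(1−ρ_J²)) = 2/(1+0.0341411); ω* = 2/1.0341411 = 1.9339721.
ρ_SOR = ω* − 1 = 1.9339721 − 1 = 0.9339721.
(0.9339721)^m ≤ 10^{−9}  ⇒  m·ln(0.9339721) ≤ −9·ln10  ⇒  m ≥ 303.377  ⇒  m = 304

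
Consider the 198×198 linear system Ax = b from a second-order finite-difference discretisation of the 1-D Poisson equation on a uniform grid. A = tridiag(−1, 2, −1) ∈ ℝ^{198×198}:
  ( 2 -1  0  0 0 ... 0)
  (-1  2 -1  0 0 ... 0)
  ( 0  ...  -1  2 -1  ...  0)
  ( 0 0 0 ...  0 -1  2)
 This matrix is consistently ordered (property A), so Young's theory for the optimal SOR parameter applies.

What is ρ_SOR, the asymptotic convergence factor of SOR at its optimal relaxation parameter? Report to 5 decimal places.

ρ_SOR = 0.96892

B_J for the 198×198 system has eigenvalues cos(kπ/199); ρ_J = cos(π/199) = 0.99988.
√(1−ρ_J²) simplifies to sin(π/199) = 0.015786.
ω* = 2 / (1 + 0.015786) = 2 / 1.015786 ≈ 1.96892.
At ω = 1.96892 every |λ(B_ω)| = ω−1, so ρ_SOR = 0.96892.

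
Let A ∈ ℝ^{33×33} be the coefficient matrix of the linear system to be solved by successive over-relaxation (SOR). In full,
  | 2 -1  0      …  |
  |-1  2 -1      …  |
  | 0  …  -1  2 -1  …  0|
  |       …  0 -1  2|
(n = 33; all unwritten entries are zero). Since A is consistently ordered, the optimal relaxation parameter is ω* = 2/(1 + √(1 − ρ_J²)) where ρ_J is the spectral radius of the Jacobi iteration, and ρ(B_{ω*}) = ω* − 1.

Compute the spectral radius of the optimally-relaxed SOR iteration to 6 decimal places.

With n=33, ρ(Jacobi) = cos(π/34) = 0.995734.
√(1−ρ_J²) = |sin(π/34)| = 0.0922684
So ω* = 2/1.0922684 = 1.831052 (Young).
ρ(B_{ω*}) = ω*−1 = 0.831052

ρ_SOR = 0.831052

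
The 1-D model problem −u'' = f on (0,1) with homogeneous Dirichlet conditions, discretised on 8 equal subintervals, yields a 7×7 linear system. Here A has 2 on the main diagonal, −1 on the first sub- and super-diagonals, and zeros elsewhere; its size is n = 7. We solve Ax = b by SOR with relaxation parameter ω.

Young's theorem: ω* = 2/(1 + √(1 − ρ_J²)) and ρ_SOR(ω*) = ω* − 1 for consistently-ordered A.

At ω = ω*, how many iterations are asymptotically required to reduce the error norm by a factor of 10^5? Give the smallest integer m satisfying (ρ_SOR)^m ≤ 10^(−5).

m = 15

[ρ_J] n=7: ρ(B_J) = cos(π/(n+1)) = cos(π/8) = 0.9238795.
√(1−ρ_J²) simplifies to sin(π/8) = 0.3826834.
Young: ω* = 2/(1+√(1−ρ_J²)) = 2/(1+0.3826834) = 2/1.3826834 = 1.4464627.
Hence ρ(B_{ω*}) = 1.4464627 − 1 = 0.4464627.
ρ_SOR^m ≤ 10^(−5) ⇔ m ≥ 5·ln10/(−ln 0.4464627) = 11.5129/0.806399 = 14.277; m = ⌈14.277⌉ = 15.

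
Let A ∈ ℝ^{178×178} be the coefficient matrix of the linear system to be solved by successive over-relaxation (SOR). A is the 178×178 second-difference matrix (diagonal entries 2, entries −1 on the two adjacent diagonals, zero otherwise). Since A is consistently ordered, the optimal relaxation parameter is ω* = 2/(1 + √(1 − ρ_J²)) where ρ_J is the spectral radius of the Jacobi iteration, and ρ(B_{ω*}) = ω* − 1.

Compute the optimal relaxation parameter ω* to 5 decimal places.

ω* = 1.96551

spectrum of D⁻¹(L+U) = {cos(kπ/179) : 1≤k≤178}; ρ_J = cos(π/179) = 0.99985.
√(1−ρ_J²) = |sin(π/179)| = 0.017550
[ω*] 2 ÷ (1 + 0.017550) = 2 ÷ 1.017550 = 1.96551.
ρ_SOR = ω* − 1 = 1.96551 − 1 = 0.96551.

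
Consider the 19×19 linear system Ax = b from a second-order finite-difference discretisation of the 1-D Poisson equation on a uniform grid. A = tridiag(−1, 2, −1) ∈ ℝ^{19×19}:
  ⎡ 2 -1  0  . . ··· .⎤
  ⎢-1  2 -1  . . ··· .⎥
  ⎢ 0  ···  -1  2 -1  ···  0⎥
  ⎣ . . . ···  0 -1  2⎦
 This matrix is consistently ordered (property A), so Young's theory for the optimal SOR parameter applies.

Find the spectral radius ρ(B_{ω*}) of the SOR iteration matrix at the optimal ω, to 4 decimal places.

n=19: λ(B_J) = 1 − λ(A)/2 = cos(kπ/20); k=1 gives ρ_J = 0.9877.
√(1−ρ_J²) = |sin(π/20)| = 0.15643
Young: ω* = 2/(1+√(1−ρ_J²)) = 2/(1+0.15643) = 2/1.15643 = 1.7295.
At ω = 1.7295 every |λ(B_ω)| = ω−1, so ρ_SOR = 0.7295.

ρ_SOR = 0.7295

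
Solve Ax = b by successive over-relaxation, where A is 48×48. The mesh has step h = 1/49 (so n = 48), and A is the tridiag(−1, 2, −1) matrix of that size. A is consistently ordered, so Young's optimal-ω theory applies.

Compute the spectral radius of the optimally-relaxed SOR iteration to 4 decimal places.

ρ_SOR = 0.8796

½·tridiag(1,0,1) at n=48: λ_k = cos(kπ/49); max |λ| at k=1 ⇒ ρ_J = cos(π/49) ≈ 0.9979.
√(1 − cos²(π/49)) = sin(π/49) ≈ 0.06407.
ω* = 2 / (1 + 0.06407) = 2 / 1.06407 ≈ 1.8796.
[ρ_SOR] ω* − 1 = 0.8796.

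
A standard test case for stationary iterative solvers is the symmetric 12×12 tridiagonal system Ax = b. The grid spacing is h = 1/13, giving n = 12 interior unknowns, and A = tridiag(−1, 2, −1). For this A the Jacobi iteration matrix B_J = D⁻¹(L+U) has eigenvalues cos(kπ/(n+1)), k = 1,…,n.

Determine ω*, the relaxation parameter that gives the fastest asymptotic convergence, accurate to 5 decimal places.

½·tridiag(1,0,1) at n=12: λ_k = cos(kπ/13); max |λ| at k=1 ⇒ ρ_J = cos(π/13) ≈ 0.97094.
√(1 − cos²(π/13)) = sin(π/13) ≈ 0.239316.
ω* = 2 / (1 + 0.239316) = 2 / 1.239316 ≈ 1.61379.
and ρ(B_{ω*}) = 1.61379 − 1 = 0.61379.

ω* = 1.61379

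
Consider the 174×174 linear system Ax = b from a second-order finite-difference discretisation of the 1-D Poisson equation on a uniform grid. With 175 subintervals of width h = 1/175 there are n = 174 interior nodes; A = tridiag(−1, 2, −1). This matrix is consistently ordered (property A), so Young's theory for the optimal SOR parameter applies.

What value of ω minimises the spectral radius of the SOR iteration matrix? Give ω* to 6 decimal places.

ω* = 1.964731

ρ_J = max_k |cos(kπ/175)| = cos(π/175) = 0.999839
√(1 − cos²(π/175)) = sin(π/175) ≈ 0.0179510.
ω* = 2/(1 + 0.0179510) = 2/1.0179510 = 1.964731.
ρ_SOR = ω* − 1 ≈ 0.964731.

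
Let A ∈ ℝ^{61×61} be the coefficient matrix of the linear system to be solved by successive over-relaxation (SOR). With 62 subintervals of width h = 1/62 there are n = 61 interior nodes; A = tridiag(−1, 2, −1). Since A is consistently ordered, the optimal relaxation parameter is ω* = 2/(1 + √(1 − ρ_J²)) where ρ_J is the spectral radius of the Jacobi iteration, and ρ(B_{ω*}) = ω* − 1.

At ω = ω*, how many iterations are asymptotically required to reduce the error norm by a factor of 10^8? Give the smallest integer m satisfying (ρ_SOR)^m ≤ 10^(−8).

m = 182

[ρ_J] n=61: ρ(B_J) = cos(π/(n+1)) = cos(π/62) = 0.9987165.
√(1 − cos²(π/62)) = sin(π/62) ≈ 0.0506492.
Then 2/(1+√(1−ρ_J²)) = 2/(1+0.0506492); ω* = 2/1.0506492 = 1.9035849.
ρ_SOR = ω* − 1 ≈ 0.9035849.
ρ_SOR^m ≤ 10^(−8) ⇔ m ≥ 8·ln10/(−ln 0.9035849) = 18.4207/0.101385 = 181.691; m = ⌈181.691⌉ = 182.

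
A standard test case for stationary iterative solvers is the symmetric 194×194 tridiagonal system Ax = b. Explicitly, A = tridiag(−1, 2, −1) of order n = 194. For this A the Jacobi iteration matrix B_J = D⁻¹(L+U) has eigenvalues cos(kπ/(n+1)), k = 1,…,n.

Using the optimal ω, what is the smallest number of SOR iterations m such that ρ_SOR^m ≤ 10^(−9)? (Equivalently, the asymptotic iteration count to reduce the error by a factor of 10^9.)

m = 644

[ρ_J] n=194: ρ(B_J) = cos(π/(n+1)) = cos(π/195) = 0.9998702.
1 − cos²(π/195) = sin²(π/195) ⇒ √(1−ρ_J²) = sin(π/195) = 0.0161100.
So ω* = 2/1.0161100 = 1.9682908 (Young).
Hence ρ(B_{ω*}) = 1.9682908 − 1 = 0.9682908.
9·ln10 = 20.7233; −ln(0.9682908) = 0.0322228; m = ⌈20.7233/0.0322228⌉ = ⌈643.125⌉ = 644.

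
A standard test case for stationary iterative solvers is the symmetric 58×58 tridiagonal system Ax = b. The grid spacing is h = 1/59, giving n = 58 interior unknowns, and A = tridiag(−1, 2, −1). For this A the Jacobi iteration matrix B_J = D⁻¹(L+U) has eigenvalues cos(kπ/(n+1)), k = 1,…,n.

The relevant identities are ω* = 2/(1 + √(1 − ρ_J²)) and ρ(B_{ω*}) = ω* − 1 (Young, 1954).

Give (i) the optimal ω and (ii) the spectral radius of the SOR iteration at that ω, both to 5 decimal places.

B_J for the 58×58 system has eigenvalues cos(kπ/59); ρ_J = cos(π/59) = 0.99858.
√(1 − cos²(π/59)) = sin(π/59) ≈ 0.053222.
ω* = 2/(1+0.053222) = 1.89893
[ρ_SOR] ω* − 1 = 0.89893.

ω* = 1.89893, ρ_SOR = 0.89893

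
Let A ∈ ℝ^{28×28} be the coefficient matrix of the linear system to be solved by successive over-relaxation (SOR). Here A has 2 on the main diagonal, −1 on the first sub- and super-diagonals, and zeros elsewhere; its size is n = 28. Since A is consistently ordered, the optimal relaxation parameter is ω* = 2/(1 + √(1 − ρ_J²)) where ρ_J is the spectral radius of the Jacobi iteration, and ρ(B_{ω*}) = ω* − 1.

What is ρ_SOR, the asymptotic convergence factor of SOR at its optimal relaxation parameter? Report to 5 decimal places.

With n=28, ρ(Jacobi) = cos(π/29) = 0.99414.
root = sin(π/29) = 0.108119  (since 1−cos² = sin²).
[ω*] 2 ÷ (1 + 0.108119) = 2 ÷ 1.108119 = 1.80486.
At ω = 1.80486 every |λ(B_ω)| = ω−1, so ρ_SOR = 0.80486.

ρ_SOR = 0.80486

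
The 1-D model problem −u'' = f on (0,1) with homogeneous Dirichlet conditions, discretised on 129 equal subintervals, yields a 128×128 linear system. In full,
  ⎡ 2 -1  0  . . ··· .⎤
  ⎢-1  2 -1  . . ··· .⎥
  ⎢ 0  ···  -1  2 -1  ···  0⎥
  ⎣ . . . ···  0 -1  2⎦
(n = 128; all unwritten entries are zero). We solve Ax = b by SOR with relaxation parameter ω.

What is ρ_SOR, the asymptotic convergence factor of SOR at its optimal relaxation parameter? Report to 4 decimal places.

[ρ_J] n=128: ρ(B_J) = cos(π/(n+1)) = cos(π/129) = 0.9997.
√(1 − cos²(π/129)) = sin(π/129) ≈ 0.02435.
ω* = 2 / (1 + 0.02435) = 2 / 1.02435 ≈ 1.9525.
Hence ρ(B_{ω*}) = 1.9525 − 1 = 0.9525.

ρ_SOR = 0.9525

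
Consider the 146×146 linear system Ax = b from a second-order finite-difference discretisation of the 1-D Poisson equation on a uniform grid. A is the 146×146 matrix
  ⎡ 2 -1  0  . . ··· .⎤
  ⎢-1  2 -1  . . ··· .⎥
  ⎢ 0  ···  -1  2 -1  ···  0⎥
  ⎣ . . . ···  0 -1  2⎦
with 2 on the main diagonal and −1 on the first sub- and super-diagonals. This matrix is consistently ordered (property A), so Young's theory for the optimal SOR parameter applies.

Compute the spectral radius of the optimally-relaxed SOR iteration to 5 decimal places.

ρ_J = max_k |cos(kπ/147)| = cos(π/147) = 0.99977
√(1−ρ_J²) simplifies to sin(π/147) = 0.021370.
Then 2/(1+√(1−ρ_J²)) = 2/(1+0.021370); ω* = 2/1.021370 = 1.95815.
At ω = 1.95815 every |λ(B_ω)| = ω−1, so ρ_SOR = 0.95815.

ρ_SOR = 0.95815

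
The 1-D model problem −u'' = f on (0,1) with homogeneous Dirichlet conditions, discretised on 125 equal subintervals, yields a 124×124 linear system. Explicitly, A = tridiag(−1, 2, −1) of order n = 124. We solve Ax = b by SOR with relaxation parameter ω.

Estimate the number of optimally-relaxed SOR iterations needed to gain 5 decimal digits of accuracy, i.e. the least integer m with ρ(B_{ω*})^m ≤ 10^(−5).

With n=124, ρ(Jacobi) = cos(π/125) = 0.9996842.
√(1 − cos²(π/125)) = sin(π/125) ≈ 0.0251301.
Young: ω* = 2/(1+√(1−ρ_J²)) = 2/(1+0.0251301) = 2/1.0251301 = 1.9509719.
ρ_SOR = ω* − 1 = 1.9509719 − 1 = 0.9509719.
5·ln10 = 11.5129; −ln(0.9509719) = 0.0502708; m = ⌈11.5129/0.0502708⌉ = ⌈229.018⌉ = 230.

m = 230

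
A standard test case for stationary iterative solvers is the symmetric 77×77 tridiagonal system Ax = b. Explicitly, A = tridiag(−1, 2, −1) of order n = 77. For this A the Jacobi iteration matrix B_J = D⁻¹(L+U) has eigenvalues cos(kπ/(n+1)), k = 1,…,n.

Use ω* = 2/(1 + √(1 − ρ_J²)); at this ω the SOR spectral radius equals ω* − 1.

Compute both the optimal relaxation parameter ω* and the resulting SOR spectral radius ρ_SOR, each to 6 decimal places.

ω* = 1.922585, ρ_SOR = 0.922585

spectrum of D⁻¹(L+U) = {cos(kπ/78) : 1≤k≤77}; ρ_J = cos(π/78) = 0.999189.
root = sin(π/78) = 0.0402659  (since 1−cos² = sin²).
Young: ω* = 2/(1+√(1−ρ_J²)) = 2/(1+0.0402659) = 2/1.0402659 = 1.922585.
Hence ρ(B_{ω*}) = 1.922585 − 1 = 0.922585.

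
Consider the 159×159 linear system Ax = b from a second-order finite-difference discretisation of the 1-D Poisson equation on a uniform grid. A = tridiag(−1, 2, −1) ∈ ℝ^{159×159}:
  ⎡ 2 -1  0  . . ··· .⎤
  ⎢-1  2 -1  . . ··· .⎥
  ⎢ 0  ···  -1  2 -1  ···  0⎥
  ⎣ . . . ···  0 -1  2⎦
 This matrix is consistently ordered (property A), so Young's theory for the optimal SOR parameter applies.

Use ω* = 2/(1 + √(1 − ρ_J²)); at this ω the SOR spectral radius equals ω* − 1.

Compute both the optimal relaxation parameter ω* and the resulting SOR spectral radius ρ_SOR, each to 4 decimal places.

½·tridiag(1,0,1) at n=159: λ_k = cos(kπ/160); max |λ| at k=1 ⇒ ρ_J = cos(π/160) ≈ 0.9998.
1 − cos²(π/160) = sin²(π/160) ⇒ √(1−ρ_J²) = sin(π/160) = 0.01963.
ω* = 2 / (1 + 0.01963) = 2 / 1.01963 ≈ 1.9615.
Hence ρ(B_{ω*}) = 1.9615 − 1 = 0.9615.

ω* = 1.9615, ρ_SOR = 0.9615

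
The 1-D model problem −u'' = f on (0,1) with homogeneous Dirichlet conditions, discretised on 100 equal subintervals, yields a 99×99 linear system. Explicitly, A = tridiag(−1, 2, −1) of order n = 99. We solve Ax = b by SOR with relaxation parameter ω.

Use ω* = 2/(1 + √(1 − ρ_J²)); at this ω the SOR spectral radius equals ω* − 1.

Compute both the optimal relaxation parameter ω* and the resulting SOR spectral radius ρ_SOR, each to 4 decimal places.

[ρ_J] n=99: ρ(B_J) = cos(π/(n+1)) = cos(π/100) = 0.9995.
√(1 − cos²(π/100)) = sin(π/100) ≈ 0.03141.
ω* = 2 / (1 + 0.03141) = 2 / 1.03141 ≈ 1.9391.
ρ(B_{ω*}) = ω*−1 = 0.9391

ω* = 1.9391, ρ_SOR = 0.9391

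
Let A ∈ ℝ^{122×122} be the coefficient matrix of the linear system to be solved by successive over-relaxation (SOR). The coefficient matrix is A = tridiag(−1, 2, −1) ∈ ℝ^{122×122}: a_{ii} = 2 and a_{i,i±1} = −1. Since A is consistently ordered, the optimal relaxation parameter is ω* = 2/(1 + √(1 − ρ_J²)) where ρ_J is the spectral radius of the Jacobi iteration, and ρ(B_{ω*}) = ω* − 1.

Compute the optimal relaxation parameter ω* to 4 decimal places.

ω* = 1.9502

½·tridiag(1,0,1) at n=122: λ_k = cos(kπ/123); max |λ| at k=1 ⇒ ρ_J = cos(π/123) ≈ 0.9997.
√(1−ρ_J²) = |sin(π/123)| = 0.02554
Young: ω* = 2/(1+√(1−ρ_J²)) = 2/(1+0.02554) = 2/1.02554 = 1.9502.
ρ_SOR = ω* − 1 = 1.9502 − 1 = 0.9502.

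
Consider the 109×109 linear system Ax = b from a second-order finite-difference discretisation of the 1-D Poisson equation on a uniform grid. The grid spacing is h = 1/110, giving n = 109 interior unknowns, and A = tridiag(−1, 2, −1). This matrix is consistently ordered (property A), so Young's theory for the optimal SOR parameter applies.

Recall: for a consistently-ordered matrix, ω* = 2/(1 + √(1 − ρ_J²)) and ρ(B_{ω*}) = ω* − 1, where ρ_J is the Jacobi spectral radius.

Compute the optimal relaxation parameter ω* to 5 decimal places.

B_J for the 109×109 system has eigenvalues cos(kπ/110); ρ_J = cos(π/110) = 0.99959.
√(1−ρ_J²) simplifies to sin(π/110) = 0.028556.
[ω*] 2 ÷ (1 + 0.028556) = 2 ÷ 1.028556 = 1.94447.
[ρ_SOR] ω* − 1 = 0.94447.

ω* = 1.94447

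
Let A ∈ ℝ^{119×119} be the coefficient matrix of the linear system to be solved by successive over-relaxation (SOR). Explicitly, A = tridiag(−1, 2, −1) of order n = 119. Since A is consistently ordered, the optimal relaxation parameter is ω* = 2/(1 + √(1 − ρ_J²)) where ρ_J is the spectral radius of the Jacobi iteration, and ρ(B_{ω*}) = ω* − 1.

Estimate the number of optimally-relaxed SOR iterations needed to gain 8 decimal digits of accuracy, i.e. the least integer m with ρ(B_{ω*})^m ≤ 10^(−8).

m = 352

spectrum of D⁻¹(L+U) = {cos(kπ/120) : 1≤k≤119}; ρ_J = cos(π/120) = 0.9996573.
√(1−ρ_J²) = |sin(π/120)| = 0.0261769
Then 2/(1+√(1−ρ_J²)) = 2/(1+0.0261769); ω* = 2/1.0261769 = 1.9489817.
[ρ_SOR] ω* − 1 = 0.9489817.
m ≥ 8·ln10 / (−ln 0.9489817) = 351.770; smallest integer m = 352.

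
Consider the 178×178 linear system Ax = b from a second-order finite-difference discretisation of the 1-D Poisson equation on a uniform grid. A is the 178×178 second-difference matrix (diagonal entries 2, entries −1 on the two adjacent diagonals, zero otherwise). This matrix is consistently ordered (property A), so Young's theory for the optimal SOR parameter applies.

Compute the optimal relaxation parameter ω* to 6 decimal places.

ω* = 1.965506

[ρ_J] n=178: ρ(B_J) = cos(π/(n+1)) = cos(π/179) = 0.999846.
1 − cos²(π/179) = sin²(π/179) ⇒ √(1−ρ_J²) = sin(π/179) = 0.0175499.
Young: ω* = 2/(1+√(1−ρ_J²)) = 2/(1+0.0175499) = 2/1.0175499 = 1.965506.
ρ_SOR = ω* − 1 = 1.965506 − 1 = 0.965506.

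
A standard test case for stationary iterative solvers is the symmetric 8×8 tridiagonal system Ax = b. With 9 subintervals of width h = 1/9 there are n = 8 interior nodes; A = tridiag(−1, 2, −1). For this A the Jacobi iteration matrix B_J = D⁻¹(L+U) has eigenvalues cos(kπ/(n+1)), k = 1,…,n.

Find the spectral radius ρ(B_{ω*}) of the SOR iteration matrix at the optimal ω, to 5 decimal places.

With n=8, ρ(Jacobi) = cos(π/9) = 0.93969.
root = sin(π/9) = 0.342020  (since 1−cos² = sin²).
Young: ω* = 2/(1+√(1−ρ_J²)) = 2/(1+0.342020) = 2/1.342020 = 1.49029.
[ρ_SOR] ω* − 1 = 0.49029.

ρ_SOR = 0.49029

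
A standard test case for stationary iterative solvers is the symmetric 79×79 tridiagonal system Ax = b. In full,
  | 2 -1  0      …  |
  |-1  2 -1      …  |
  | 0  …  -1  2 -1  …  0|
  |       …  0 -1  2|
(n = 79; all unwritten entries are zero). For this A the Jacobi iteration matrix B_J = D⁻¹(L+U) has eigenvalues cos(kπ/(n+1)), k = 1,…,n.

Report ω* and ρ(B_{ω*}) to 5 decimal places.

[ρ_J] n=79: ρ(B_J) = cos(π/(n+1)) = cos(π/80) = 0.99923.
1 − cos²(π/80) = sin²(π/80) ⇒ √(1−ρ_J²) = sin(π/80) = 0.039260.
Then 2/(1+√(1−ρ_J²)) = 2/(1+0.039260); ω* = 2/1.039260 = 1.92445.
[ρ_SOR] ω* − 1 = 0.92445.

ω* = 1.92445, ρ_SOR = 0.92445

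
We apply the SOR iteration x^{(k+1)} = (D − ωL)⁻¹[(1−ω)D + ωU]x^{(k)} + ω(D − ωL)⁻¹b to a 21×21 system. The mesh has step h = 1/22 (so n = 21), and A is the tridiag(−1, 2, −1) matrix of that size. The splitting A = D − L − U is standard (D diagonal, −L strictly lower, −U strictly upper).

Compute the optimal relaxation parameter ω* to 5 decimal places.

ω* = 1.75083

spectrum of D⁻¹(L+U) = {cos(kπ/22) : 1≤k≤21}; ρ_J = cos(π/22) = 0.98982.
root = sin(π/22) = 0.142315  (since 1−cos² = sin²).
So ω* = 2/1.142315 = 1.75083 (Young).
At ω = 1.75083 every |λ(B_ω)| = ω−1, so ρ_SOR = 0.75083.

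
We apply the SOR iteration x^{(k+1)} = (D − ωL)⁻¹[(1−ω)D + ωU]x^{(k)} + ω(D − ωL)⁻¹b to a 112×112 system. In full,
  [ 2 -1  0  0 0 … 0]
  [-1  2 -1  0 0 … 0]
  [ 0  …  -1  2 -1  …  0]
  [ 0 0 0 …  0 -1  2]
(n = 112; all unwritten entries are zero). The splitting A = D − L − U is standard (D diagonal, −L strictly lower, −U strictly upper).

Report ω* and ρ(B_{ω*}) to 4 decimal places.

n=112: λ(B_J) = 1 − λ(A)/2 = cos(kπ/113); k=1 gives ρ_J = 0.9996.
root = sin(π/113) = 0.02780  (since 1−cos² = sin²).
Then 2/(1+√(1−ρ_J²)) = 2/(1+0.02780); ω* = 2/1.02780 = 1.9459.
[ρ_SOR] ω* − 1 = 0.9459.

ω* = 1.9459, ρ_SOR = 0.9459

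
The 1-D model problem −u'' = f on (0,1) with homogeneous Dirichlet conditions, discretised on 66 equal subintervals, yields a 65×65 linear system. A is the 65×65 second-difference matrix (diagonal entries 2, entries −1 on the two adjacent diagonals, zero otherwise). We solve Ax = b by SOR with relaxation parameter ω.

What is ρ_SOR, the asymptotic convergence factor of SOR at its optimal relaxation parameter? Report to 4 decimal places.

ρ_SOR = 0.9092

½·tridiag(1,0,1) at n=65: λ_k = cos(kπ/66); max |λ| at k=1 ⇒ ρ_J = cos(π/66) ≈ 0.9989.
root = sin(π/66) = 0.04758  (since 1−cos² = sin²).
[ω*] 2 ÷ (1 + 0.04758) = 2 ÷ 1.04758 = 1.9092.
[ρ_SOR] ω* − 1 = 0.9092.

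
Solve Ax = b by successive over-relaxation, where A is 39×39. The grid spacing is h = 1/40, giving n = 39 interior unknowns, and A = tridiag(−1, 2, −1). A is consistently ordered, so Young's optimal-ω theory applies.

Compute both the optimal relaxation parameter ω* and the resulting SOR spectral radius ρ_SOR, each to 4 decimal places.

ω* = 1.8545, ρ_SOR = 0.8545

[ρ_J] n=39: ρ(B_J) = cos(π/(n+1)) = cos(π/40) = 0.9969.
√(1−ρ_J²) = |sin(π/40)| = 0.07846
ω* = 2 / (1 + 0.07846) = 2 / 1.07846 ≈ 1.8545.
ρ_SOR = ω* − 1 = 1.8545 − 1 = 0.8545.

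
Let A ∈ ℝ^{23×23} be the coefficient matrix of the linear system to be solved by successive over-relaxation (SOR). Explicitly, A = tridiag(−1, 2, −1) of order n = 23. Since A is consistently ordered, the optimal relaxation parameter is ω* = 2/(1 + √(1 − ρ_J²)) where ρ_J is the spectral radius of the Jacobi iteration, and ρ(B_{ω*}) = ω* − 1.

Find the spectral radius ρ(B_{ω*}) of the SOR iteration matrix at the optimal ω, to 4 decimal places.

With n=23, ρ(Jacobi) = cos(π/24) = 0.9914.
√(1 − cos²(π/24)) = sin(π/24) ≈ 0.13053.
So ω* = 2/1.13053 = 1.7691 (Young).
and ρ(B_{ω*}) = 1.7691 − 1 = 0.7691.

ρ_SOR = 0.7691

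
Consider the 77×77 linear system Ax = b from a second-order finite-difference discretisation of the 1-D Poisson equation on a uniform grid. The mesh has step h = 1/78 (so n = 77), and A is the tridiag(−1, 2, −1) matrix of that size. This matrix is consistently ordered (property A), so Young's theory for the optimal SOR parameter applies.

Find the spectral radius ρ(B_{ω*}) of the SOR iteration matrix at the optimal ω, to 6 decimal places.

spectrum of D⁻¹(L+U) = {cos(kπ/78) : 1≤k≤77}; ρ_J = cos(π/78) = 0.999189.
root = sin(π/78) = 0.0402659  (since 1−cos² = sin²).
ω* = 2/(1+0.0402659) = 1.922585
[ρ_SOR] ω* − 1 = 0.922585.

ρ_SOR = 0.922585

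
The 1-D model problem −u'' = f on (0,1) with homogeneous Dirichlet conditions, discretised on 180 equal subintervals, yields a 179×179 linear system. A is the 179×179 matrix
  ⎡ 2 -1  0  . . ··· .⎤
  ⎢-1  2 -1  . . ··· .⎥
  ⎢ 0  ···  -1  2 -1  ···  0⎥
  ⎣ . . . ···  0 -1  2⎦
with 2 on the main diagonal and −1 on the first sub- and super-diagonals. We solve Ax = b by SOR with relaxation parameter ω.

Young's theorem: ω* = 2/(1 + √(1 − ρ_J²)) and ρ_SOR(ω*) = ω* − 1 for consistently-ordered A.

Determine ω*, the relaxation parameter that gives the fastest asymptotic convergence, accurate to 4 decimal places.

ω* = 1.9657

½·tridiag(1,0,1) at n=179: λ_k = cos(kπ/180); max |λ| at k=1 ⇒ ρ_J = cos(π/180) ≈ 0.9998.
√(1 − cos²(π/180)) = sin(π/180) ≈ 0.01745.
ω* = 2 / (1 + 0.01745) = 2 / 1.01745 ≈ 1.9657.
ρ(B_{ω*}) = ω*−1 = 0.9657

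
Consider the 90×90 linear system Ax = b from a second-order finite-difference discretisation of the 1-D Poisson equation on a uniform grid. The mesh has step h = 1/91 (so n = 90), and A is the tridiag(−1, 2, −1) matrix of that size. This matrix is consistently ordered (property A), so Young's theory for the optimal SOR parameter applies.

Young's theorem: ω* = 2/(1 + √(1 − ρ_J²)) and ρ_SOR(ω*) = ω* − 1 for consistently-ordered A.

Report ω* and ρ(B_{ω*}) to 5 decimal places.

ω* = 1.93327, ρ_SOR = 0.93327

B_J for the 90×90 system has eigenvalues cos(kπ/91); ρ_J = cos(π/91) = 0.99940.
1 − cos²(π/91) = sin²(π/91) ⇒ √(1−ρ_J²) = sin(π/91) = 0.034516.
So ω* = 2/1.034516 = 1.93327 (Young).
ρ_SOR = ω* − 1 ≈ 0.93327.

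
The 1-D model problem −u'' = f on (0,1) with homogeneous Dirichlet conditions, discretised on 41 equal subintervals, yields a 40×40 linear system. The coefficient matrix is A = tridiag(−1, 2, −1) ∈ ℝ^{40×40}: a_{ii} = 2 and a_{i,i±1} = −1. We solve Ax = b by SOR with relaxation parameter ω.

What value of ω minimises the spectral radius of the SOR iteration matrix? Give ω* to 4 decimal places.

B_J for the 40×40 system has eigenvalues cos(kπ/41); ρ_J = cos(π/41) = 0.9971.
√(1 − cos²(π/41)) = sin(π/41) ≈ 0.07655.
ω* = 2 / (1 + 0.07655) = 2 / 1.07655 ≈ 1.8578.
Hence ρ(B_{ω*}) = 1.8578 − 1 = 0.8578.

ω* = 1.8578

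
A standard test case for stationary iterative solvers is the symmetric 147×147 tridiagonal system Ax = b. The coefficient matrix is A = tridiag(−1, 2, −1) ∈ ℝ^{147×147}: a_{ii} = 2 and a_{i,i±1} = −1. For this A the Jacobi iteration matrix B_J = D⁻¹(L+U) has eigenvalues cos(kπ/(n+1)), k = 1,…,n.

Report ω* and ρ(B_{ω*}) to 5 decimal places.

spectrum of D⁻¹(L+U) = {cos(kπ/148) : 1≤k≤147}; ρ_J = cos(π/148) = 0.99977.
root = sin(π/148) = 0.021225  (since 1−cos² = sin²).
Then 2/(1+√(1−ρ_J²)) = 2/(1+0.021225); ω* = 2/1.021225 = 1.95843.
Hence ρ(B_{ω*}) = 1.95843 − 1 = 0.95843.

ω* = 1.95843, ρ_SOR = 0.95843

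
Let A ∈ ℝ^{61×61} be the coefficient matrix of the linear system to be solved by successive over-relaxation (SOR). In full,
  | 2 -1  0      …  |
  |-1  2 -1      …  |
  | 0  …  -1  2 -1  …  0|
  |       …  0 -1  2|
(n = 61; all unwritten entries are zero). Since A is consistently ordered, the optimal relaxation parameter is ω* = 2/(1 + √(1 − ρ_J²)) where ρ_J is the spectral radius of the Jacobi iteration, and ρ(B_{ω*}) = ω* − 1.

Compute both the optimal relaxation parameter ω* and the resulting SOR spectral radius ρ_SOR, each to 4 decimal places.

ω* = 1.9036, ρ_SOR = 0.9036

n=61: λ(B_J) = 1 − λ(A)/2 = cos(kπ/62); k=1 gives ρ_J = 0.9987.
√(1 − cos²(π/62)) = sin(π/62) ≈ 0.05065.
Then 2/(1+√(1−ρ_J²)) = 2/(1+0.05065); ω* = 2/1.05065 = 1.9036.
ρ_SOR = ω* − 1 = 1.9036 − 1 = 0.9036.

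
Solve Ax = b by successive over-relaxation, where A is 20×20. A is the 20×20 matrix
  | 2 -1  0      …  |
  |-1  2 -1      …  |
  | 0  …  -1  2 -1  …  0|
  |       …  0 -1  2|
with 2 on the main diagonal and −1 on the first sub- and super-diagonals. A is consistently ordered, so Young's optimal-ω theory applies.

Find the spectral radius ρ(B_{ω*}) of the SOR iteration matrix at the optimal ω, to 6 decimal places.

spectrum of D⁻¹(L+U) = {cos(kπ/21) : 1≤k≤20}; ρ_J = cos(π/21) = 0.988831.
root = sin(π/21) = 0.1490423  (since 1−cos² = sin²).
Young: ω* = 2/(1+√(1−ρ_J²)) = 2/(1+0.1490423) = 2/1.1490423 = 1.740580.
ρ(B_{ω*}) = ω*−1 = 0.740580

ρ_SOR = 0.740580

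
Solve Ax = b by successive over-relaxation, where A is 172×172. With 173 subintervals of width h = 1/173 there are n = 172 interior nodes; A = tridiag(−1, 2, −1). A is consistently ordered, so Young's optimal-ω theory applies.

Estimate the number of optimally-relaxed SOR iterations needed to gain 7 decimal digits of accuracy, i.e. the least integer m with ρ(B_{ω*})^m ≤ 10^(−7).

[ρ_J] n=172: ρ(B_J) = cos(π/(n+1)) = cos(π/173) = 0.9998351.
√(1 − cos²(π/173)) = sin(π/173) ≈ 0.0181585.
So ω* = 2/1.0181585 = 1.9643307 (Young).
ρ_SOR = ω* − 1 ≈ 0.9643307.
7·ln10 = 16.1181; −ln(0.9643307) = 0.036321; m = ⌈16.1181/0.036321⌉ = ⌈443.768⌉ = 444.

m = 444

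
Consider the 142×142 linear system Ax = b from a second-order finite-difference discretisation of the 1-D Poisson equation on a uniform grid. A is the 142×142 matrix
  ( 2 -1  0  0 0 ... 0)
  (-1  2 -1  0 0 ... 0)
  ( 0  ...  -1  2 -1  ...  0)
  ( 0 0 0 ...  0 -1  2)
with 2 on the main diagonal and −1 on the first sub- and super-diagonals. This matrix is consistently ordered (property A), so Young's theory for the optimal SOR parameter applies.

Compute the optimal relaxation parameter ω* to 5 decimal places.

n=142: λ(B_J) = 1 − λ(A)/2 = cos(kπ/143); k=1 gives ρ_J = 0.99976.
√(1−ρ_J²) = |sin(π/143)| = 0.021967
ω* = 2 / (1 + 0.021967) = 2 / 1.021967 ≈ 1.95701.
and ρ(B_{ω*}) = 1.95701 − 1 = 0.95701.

ω* = 1.95701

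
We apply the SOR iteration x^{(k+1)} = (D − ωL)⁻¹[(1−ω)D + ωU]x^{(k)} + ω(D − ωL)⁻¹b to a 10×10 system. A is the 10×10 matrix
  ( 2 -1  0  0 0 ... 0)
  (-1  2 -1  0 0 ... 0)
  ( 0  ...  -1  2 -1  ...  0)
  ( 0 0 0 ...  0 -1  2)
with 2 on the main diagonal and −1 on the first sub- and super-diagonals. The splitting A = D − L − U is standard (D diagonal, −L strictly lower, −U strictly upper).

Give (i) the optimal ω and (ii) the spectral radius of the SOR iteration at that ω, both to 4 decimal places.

[ρ_J] n=10: ρ(B_J) = cos(π/(n+1)) = cos(π/11) = 0.9595.
√(1−ρ_J²) simplifies to sin(π/11) = 0.28173.
ω* = 2 / (1 + 0.28173) = 2 / 1.28173 ≈ 1.5604.
ρ_SOR = ω* − 1 ≈ 0.5604.

ω* = 1.5604, ρ_SOR = 0.5604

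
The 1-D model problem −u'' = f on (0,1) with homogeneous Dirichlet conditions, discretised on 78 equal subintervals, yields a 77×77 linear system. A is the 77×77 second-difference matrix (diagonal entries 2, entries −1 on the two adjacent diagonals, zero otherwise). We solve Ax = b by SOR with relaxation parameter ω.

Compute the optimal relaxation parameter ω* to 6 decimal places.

ω* = 1.922585

½·tridiag(1,0,1) at n=77: λ_k = cos(kπ/78); max |λ| at k=1 ⇒ ρ_J = cos(π/78) ≈ 0.999189.
√(1−ρ_J²) = |sin(π/78)| = 0.0402659
Then 2/(1+√(1−ρ_J²)) = 2/(1+0.0402659); ω* = 2/1.0402659 = 1.922585.
[ρ_SOR] ω* − 1 = 0.922585.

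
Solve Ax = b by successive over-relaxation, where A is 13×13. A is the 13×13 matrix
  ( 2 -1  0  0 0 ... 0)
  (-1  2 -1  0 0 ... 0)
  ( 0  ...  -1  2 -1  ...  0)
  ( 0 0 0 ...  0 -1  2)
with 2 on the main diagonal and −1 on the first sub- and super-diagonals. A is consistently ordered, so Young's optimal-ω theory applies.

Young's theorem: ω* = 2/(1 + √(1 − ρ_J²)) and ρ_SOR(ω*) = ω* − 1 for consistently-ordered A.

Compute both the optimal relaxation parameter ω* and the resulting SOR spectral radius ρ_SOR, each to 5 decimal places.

With n=13, ρ(Jacobi) = cos(π/14) = 0.97493.
root = sin(π/14) = 0.222521  (since 1−cos² = sin²).
ω* = 2/(1 + 0.222521) = 2/1.222521 = 1.63596.
Hence ρ(B_{ω*}) = 1.63596 − 1 = 0.63596.

ω* = 1.63596, ρ_SOR = 0.63596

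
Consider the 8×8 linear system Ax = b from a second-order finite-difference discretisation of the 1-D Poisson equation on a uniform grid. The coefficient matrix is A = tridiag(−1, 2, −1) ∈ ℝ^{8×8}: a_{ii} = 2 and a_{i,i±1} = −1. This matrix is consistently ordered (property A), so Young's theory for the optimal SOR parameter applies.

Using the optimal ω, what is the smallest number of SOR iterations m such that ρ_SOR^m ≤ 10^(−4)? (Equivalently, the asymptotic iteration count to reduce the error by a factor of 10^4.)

[ρ_J] n=8: ρ(B_J) = cos(π/(n+1)) = cos(π/9) = 0.9396926.
√(1 − cos²(π/9)) = sin(π/9) ≈ 0.3420201.
So ω* = 2/1.3420201 = 1.4902906 (Young).
ρ_SOR = ω* − 1 ≈ 0.4902906.
For 4 digits: m = 4·ln10 / (−ln 0.4902906) = 9.21034/0.712757 = 12.922; round up → m = 13.

m = 13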